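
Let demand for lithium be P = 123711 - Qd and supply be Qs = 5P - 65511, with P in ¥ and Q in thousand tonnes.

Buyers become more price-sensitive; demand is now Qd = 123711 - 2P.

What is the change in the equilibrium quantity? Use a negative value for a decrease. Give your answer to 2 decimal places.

-22526.43

Initially, 123711 - P = 5P - 65511, so 189222 = 6P and P = 31537, Q = 92174.
The new curves are Qd = 123711 - 2P (demand) and Qs = 5P - 65511 (supply).
New equilibrium: 123711 - 2P = 5P - 65511 ⇒ 189222 = 7P ⇒ P = 189222/7 ≈ 27031.7143, Q = 487533/7 ≈ 69647.5714.
ΔQ = 69647.5714 − 92174 = -22526.43.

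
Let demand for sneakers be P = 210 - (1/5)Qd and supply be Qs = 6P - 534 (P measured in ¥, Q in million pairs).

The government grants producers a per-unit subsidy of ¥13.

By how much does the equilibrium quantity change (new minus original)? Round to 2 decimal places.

+35.45

Before the shock: 1050 - 5P = 6P - 534 ⇒ 1584 = 11P ⇒ P = 144, Q = 330.
Since sellers receive the price plus the subsidy, the effective supply curve becomes Qs = 6P - 456.
New equilibrium: 1050 - 5P = 6P - 456 ⇒ 1506 = 11P ⇒ P = 1506/11 ≈ 136.9091, Q = 4020/11 ≈ 365.4545.
ΔQ = 365.4545 − 330 = +35.45.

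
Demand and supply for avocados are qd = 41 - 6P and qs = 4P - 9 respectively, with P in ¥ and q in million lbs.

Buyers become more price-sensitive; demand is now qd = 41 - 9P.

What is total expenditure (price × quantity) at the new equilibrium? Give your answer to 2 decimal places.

24.56

Original equilibrium: 41 - 6P = 4P - 9 gives 50 = 10P, so P = 5 and q = 11.
The shock moves the curves to qd = 41 - 9P and qs = 4P - 9.
Equate the new curves: 41 - 9P = 4P - 9, giving 50 = 13P, P = 50/13 ≈ 3.8462, q = 83/13 ≈ 6.3846.
New expenditure = 3.8462 × 6.3846 = 24.56.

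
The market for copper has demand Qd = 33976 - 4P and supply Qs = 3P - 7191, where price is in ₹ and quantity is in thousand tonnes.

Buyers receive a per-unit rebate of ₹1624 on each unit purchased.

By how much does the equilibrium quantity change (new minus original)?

+2784

Solve the original market: 33976 - 4P = 3P - 7191, hence P = 5881 and Q = 10452.
Since buyers' out-of-pocket price is the market price minus the rebate, the effective demand curve becomes Qd = 40472 - 4P.
Setting them equal: 40472 - 4P = 3P - 7191 → 47663 = 7P, so P = 6809 and Q = 13236.
ΔQ = 13236 − 10452 = +2784.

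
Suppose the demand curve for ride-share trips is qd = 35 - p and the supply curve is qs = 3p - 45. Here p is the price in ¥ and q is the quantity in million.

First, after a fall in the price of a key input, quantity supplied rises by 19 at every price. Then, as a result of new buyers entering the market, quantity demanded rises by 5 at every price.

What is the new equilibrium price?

Before the shock: 35 - p = 3p - 45 ⇒ 80 = 4p ⇒ p = 20, q = 15.
After the shift, demand is qd = 40 - p and supply is qs = 3p - 26.
Setting them equal: 40 - p = 3p - 26 → 66 = 4p, so p = 16.5 and q = 23.5.

16.5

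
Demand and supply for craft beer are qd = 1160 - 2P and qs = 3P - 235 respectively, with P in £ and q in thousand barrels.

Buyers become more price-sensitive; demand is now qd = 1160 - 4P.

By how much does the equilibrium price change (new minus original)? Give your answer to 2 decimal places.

-79.71

Original equilibrium: 1160 - 2P = 3P - 235 gives 1395 = 5P, so P = 279 and q = 602.
With the change applied: demand qd = 1160 - 4P, supply qs = 3P - 235.
New equilibrium: 1160 - 4P = 3P - 235 ⇒ 1395 = 7P ⇒ P = 1395/7 ≈ 199.2857, q = 2540/7 ≈ 362.8571.
ΔP = 199.2857 − 279 = -79.71.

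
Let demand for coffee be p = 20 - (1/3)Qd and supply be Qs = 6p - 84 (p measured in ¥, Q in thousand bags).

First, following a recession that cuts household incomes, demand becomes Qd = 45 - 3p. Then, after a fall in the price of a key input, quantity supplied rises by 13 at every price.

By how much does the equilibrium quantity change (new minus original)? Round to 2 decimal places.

Original equilibrium: 60 - 3p = 6p - 84 gives 144 = 9p, so p = 16 and Q = 12.
The new curves are Qd = 45 - 3p (demand) and Qs = 6p - 71 (supply).
Equate the new curves: 45 - 3p = 6p - 71, giving 116 = 9p, p = 116/9 ≈ 12.8889, Q = 19/3 ≈ 6.3333.
ΔQ = 6.3333 − 12 = -5.67.

-5.67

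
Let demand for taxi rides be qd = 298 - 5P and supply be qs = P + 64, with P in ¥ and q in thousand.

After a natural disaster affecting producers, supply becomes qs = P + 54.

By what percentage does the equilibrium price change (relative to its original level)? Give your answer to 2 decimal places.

+4.27

Before the shock: 298 - 5P = P + 64 ⇒ 234 = 6P ⇒ P = 39, q = 103.
After the shift, demand is qd = 298 - 5P and supply is qs = P + 54.
Setting them equal: 298 - 5P = P + 54 → 244 = 6P, so P = 122/3 ≈ 40.6667 and q = 284/3 ≈ 94.6667.
%ΔP = (40.6667 − 39) / 39 × 100 = +4.27%.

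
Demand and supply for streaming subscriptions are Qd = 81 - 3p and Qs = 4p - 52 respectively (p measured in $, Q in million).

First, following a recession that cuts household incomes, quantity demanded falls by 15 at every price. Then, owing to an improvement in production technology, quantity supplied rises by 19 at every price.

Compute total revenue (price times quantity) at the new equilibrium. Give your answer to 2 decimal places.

Solve the original market: 81 - 3p = 4p - 52, hence p = 19 and Q = 24.
The new curves are Qd = 66 - 3p (demand) and Qs = 4p - 33 (supply).
Setting them equal: 66 - 3p = 4p - 33 → 99 = 7p, so p = 99/7 ≈ 14.1429 and Q = 165/7 ≈ 23.5714.
New expenditure = 14.1429 × 23.5714 = 333.37.

333.37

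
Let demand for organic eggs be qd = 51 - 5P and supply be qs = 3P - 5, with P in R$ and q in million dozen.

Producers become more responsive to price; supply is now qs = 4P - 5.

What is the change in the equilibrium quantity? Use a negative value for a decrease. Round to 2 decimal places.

Solve the original market: 51 - 5P = 3P - 5, hence P = 7 and q = 16.
With the change applied: demand qd = 51 - 5P, supply qs = 4P - 5.
Equate the new curves: 51 - 5P = 4P - 5, giving 56 = 9P, P = 56/9 ≈ 6.2222, q = 179/9 ≈ 19.8889.
Δq = 19.8889 − 16 = +3.89.

+3.89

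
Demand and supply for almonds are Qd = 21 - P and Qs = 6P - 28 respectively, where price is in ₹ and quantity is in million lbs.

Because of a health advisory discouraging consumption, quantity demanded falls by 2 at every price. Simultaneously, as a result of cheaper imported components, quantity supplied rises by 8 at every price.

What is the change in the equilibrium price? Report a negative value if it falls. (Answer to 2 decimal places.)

-1.43

Before the shock: 21 - P = 6P - 28 ⇒ 49 = 7P ⇒ P = 7, Q = 14.
The shock moves the curves to Qd = 19 - P and Qs = 6P - 20.
Setting them equal: 19 - P = 6P - 20 → 39 = 7P, so P = 39/7 ≈ 5.5714 and Q = 94/7 ≈ 13.4286.
ΔP = 5.5714 − 7 = -1.43.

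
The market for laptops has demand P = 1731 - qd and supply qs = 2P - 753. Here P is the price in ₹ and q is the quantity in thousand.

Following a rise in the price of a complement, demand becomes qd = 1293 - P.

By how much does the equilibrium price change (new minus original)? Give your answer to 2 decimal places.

Before the shock: 1731 - P = 2P - 753 ⇒ 2484 = 3P ⇒ P = 828, q = 903.
The new curves are qd = 1293 - P (demand) and qs = 2P - 753 (supply).
Setting them equal: 1293 - P = 2P - 753 → 2046 = 3P, so P = 682 and q = 611.
ΔP = 682 − 828 = -146.00.

-146.00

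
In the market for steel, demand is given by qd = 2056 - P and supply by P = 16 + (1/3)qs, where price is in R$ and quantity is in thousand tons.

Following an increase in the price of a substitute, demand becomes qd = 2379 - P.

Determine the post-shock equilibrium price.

606.75

Original equilibrium: 2056 - P = 3P - 48 gives 2104 = 4P, so P = 526 and q = 1530.
With the change applied: demand qd = 2379 - P, supply qs = 3P - 48.
Setting them equal: 2379 - P = 3P - 48 → 2427 = 4P, so P = 606.75 and q = 1772.25.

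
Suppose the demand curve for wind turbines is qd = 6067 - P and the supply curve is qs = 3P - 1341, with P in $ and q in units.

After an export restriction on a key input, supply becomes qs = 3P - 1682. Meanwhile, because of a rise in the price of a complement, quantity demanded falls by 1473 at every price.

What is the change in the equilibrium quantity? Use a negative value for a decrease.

-1190

Solve the original market: 6067 - P = 3P - 1341, hence P = 1852 and q = 4215.
With the change applied: demand qd = 4594 - P, supply qs = 3P - 1682.
Clearing the new market: 4594 - P = 3P - 1682, so P = 1569 and q = 3025.
Δq = 3025 − 4215 = -1190.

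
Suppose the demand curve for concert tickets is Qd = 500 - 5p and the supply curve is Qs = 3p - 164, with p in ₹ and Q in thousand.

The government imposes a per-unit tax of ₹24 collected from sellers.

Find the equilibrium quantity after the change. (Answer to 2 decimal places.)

Initially, 500 - 5p = 3p - 164, so 664 = 8p and p = 83, Q = 85.
Since sellers keep the price net of the tax, the effective supply curve becomes Qs = 3p - 236.
Setting them equal: 500 - 5p = 3p - 236 → 736 = 8p, so p = 92 and Q = 40.

40.00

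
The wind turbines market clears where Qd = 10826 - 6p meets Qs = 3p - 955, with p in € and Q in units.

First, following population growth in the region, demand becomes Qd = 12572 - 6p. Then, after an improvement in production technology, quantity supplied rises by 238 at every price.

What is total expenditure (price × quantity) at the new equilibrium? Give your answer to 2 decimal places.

5481958.59

Original equilibrium: 10826 - 6p = 3p - 955 gives 11781 = 9p, so p = 1309 and Q = 2972.
The shock moves the curves to Qd = 12572 - 6p and Qs = 3p - 717.
Setting them equal: 12572 - 6p = 3p - 717 → 13289 = 9p, so p = 13289/9 ≈ 1476.5556 and Q = 11138/3 ≈ 3712.6667.
New expenditure = 1476.5556 × 3712.6667 = 5481958.59.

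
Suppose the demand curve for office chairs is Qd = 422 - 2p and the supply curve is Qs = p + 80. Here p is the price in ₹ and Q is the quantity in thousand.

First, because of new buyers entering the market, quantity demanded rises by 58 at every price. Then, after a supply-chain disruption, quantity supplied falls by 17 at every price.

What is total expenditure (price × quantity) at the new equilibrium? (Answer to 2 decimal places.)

Solve the original market: 422 - 2p = p + 80, hence p = 114 and Q = 194.
The shock moves the curves to Qd = 480 - 2p and Qs = p + 63.
Equate the new curves: 480 - 2p = p + 63, giving 417 = 3p, p = 139, Q = 202.
New expenditure = 139 × 202 = 28078.00.

28078.00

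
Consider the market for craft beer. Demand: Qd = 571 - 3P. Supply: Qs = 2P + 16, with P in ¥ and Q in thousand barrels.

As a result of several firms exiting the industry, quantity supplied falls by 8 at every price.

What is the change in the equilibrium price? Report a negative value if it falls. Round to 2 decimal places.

+1.60

Initially, 571 - 3P = 2P + 16, so 555 = 5P and P = 111, Q = 238.
After the shift, demand is Qd = 571 - 3P and supply is Qs = 2P + 8.
Equate the new curves: 571 - 3P = 2P + 8, giving 563 = 5P, P = 112.6, Q = 233.2.
ΔP = 112.6 − 111 = +1.60.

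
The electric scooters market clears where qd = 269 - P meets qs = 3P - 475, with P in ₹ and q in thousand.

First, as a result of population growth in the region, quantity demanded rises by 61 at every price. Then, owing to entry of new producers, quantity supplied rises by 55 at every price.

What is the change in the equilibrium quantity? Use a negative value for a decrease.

Initially, 269 - P = 3P - 475, so 744 = 4P and P = 186, q = 83.
The new curves are qd = 330 - P (demand) and qs = 3P - 420 (supply).
Setting them equal: 330 - P = 3P - 420 → 750 = 4P, so P = 187.5 and q = 142.5.
Δq = 142.5 − 83 = +59.5.

+59.5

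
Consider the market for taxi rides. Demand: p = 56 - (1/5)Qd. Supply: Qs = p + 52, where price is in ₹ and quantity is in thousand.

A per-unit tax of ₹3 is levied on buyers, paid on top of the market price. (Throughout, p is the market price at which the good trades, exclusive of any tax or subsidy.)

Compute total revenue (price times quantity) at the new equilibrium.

Solve the original market: 280 - 5p = p + 52, hence p = 38 and Q = 90.
Since buyers pay the price plus the tax, the effective demand curve becomes Qd = 265 - 5p.
Setting them equal: 265 - 5p = p + 52 → 213 = 6p, so p = 35.5 and Q = 87.5.
New expenditure = 35.5 × 87.5 = 3106.25.

3106.25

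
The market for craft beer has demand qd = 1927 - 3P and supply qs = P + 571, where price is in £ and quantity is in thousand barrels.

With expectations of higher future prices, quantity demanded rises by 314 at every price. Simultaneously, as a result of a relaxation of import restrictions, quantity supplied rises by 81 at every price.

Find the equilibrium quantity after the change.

1049.25

Original equilibrium: 1927 - 3P = P + 571 gives 1356 = 4P, so P = 339 and q = 910.
With the change applied: demand qd = 2241 - 3P, supply qs = P + 652.
New equilibrium: 2241 - 3P = P + 652 ⇒ 1589 = 4P ⇒ P = 397.25, q = 1049.25.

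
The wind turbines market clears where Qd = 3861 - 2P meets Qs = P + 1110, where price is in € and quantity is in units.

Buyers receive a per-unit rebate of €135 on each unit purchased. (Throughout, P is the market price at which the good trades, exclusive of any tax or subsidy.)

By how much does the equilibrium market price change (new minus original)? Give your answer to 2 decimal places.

Solve the original market: 3861 - 2P = P + 1110, hence P = 917 and Q = 2027.
Since buyers' out-of-pocket price is the market price minus the rebate, the effective demand curve becomes Qd = 4131 - 2P.
Setting them equal: 4131 - 2P = P + 1110 → 3021 = 3P, so P = 1007 and Q = 2117.
ΔP = 1007 − 917 = +90.00.

+90.00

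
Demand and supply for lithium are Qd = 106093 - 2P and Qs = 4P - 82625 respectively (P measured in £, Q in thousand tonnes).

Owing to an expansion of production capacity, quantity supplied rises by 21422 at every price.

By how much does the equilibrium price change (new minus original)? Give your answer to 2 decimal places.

-3570.33

Solve the original market: 106093 - 2P = 4P - 82625, hence P = 31453 and Q = 43187.
The shock moves the curves to Qd = 106093 - 2P and Qs = 4P - 61203.
Clearing the new market: 106093 - 2P = 4P - 61203, so P = 83648/3 ≈ 27882.6667 and Q = 150983/3 ≈ 50327.6667.
ΔP = 27882.6667 − 31453 = -3570.33.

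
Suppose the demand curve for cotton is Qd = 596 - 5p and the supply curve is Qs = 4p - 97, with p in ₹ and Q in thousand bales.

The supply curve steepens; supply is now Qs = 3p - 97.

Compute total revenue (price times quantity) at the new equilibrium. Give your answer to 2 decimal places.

14109.05

Original equilibrium: 596 - 5p = 4p - 97 gives 693 = 9p, so p = 77 and Q = 211.
The shock moves the curves to Qd = 596 - 5p and Qs = 3p - 97.
Clearing the new market: 596 - 5p = 3p - 97, so p = 86.625 and Q = 162.875.
New expenditure = 86.625 × 162.875 = 14109.05.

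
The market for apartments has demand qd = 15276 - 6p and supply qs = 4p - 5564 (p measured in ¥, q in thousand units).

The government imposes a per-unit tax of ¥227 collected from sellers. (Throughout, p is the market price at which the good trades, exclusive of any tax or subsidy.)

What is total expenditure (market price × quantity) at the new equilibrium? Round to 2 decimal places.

Initially, 15276 - 6p = 4p - 5564, so 20840 = 10p and p = 2084, q = 2772.
Since sellers keep the price net of the tax, the effective supply curve becomes qs = 4p - 6472.
Setting them equal: 15276 - 6p = 4p - 6472 → 21748 = 10p, so p = 2174.8 and q = 2227.2.
New expenditure = 2174.8 × 2227.2 = 4843714.56.

4843714.56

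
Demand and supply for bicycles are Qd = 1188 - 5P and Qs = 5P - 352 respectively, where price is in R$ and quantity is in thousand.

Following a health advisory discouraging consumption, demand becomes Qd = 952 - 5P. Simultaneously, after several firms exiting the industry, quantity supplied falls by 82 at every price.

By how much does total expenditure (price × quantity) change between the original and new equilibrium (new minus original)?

Original equilibrium: 1188 - 5P = 5P - 352 gives 1540 = 10P, so P = 154 and Q = 418.
With the change applied: demand Qd = 952 - 5P, supply Qs = 5P - 434.
New equilibrium: 952 - 5P = 5P - 434 ⇒ 1386 = 10P ⇒ P = 138.6, Q = 259.
Expenditure moves from 154×418 = 64372 to 138.6×259 = 35897.4; change = -28474.6.

-28474.6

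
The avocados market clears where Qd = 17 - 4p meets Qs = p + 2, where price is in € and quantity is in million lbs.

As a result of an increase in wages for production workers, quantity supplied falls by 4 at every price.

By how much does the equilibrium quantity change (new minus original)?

-3.2

Solve the original market: 17 - 4p = p + 2, hence p = 3 and Q = 5.
With the change applied: demand Qd = 17 - 4p, supply Qs = p - 2.
Equate the new curves: 17 - 4p = p - 2, giving 19 = 5p, p = 3.8, Q = 1.8.
ΔQ = 1.8 − 5 = -3.2.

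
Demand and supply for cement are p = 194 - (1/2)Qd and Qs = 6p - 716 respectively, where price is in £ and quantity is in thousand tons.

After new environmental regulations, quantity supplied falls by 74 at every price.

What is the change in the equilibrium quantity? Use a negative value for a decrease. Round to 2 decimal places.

-18.50

Before the shock: 388 - 2p = 6p - 716 ⇒ 1104 = 8p ⇒ p = 138, Q = 112.
The shock moves the curves to Qd = 388 - 2p and Qs = 6p - 790.
New equilibrium: 388 - 2p = 6p - 790 ⇒ 1178 = 8p ⇒ p = 147.25, Q = 93.5.
ΔQ = 93.5 − 112 = -18.50.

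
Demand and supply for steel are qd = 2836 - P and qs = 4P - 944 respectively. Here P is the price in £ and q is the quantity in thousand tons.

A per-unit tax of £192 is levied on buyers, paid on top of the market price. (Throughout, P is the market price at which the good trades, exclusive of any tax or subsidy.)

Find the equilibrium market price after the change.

717.6

Before the shock: 2836 - P = 4P - 944 ⇒ 3780 = 5P ⇒ P = 756, q = 2080.
Since buyers pay the price plus the tax, the effective demand curve becomes qd = 2644 - P.
Equate the new curves: 2644 - P = 4P - 944, giving 3588 = 5P, P = 717.6, q = 1926.4.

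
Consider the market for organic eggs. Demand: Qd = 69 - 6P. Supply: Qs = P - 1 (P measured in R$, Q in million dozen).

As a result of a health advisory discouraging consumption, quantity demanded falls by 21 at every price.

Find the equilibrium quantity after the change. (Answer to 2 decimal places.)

Solve the original market: 69 - 6P = P - 1, hence P = 10 and Q = 9.
The new curves are Qd = 48 - 6P (demand) and Qs = P - 1 (supply).
Setting them equal: 48 - 6P = P - 1 → 49 = 7P, so P = 7 and Q = 6.

6.00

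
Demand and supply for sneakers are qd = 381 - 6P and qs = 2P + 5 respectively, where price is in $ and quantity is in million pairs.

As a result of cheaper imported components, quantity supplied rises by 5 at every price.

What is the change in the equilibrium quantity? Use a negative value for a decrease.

Original equilibrium: 381 - 6P = 2P + 5 gives 376 = 8P, so P = 47 and q = 99.
The new curves are qd = 381 - 6P (demand) and qs = 2P + 10 (supply).
Equate the new curves: 381 - 6P = 2P + 10, giving 371 = 8P, P = 46.375, q = 102.75.
Δq = 102.75 − 99 = +3.75.

+3.75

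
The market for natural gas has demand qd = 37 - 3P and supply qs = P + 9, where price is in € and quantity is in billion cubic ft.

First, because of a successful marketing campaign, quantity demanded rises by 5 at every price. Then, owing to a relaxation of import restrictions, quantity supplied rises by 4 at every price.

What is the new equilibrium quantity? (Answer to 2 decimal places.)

20.25

Initially, 37 - 3P = P + 9, so 28 = 4P and P = 7, q = 16.
The new curves are qd = 42 - 3P (demand) and qs = P + 13 (supply).
Clearing the new market: 42 - 3P = P + 13, so P = 7.25 and q = 20.25.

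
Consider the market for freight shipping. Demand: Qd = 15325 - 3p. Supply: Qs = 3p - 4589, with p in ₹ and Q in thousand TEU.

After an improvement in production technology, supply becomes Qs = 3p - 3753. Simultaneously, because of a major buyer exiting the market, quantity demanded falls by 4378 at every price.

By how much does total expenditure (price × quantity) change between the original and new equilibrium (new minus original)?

Before the shock: 15325 - 3p = 3p - 4589 ⇒ 19914 = 6p ⇒ p = 3319, Q = 5368.
After the shift, demand is Qd = 10947 - 3p and supply is Qs = 3p - 3753.
Clearing the new market: 10947 - 3p = 3p - 3753, so p = 2450 and Q = 3597.
Expenditure moves from 3319×5368 = 17816392 to 2450×3597 = 8812650; change = -9003742.

-9003742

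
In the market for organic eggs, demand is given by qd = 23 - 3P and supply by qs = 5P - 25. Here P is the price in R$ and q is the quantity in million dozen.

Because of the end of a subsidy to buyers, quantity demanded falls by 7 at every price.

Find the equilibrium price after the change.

Before the shock: 23 - 3P = 5P - 25 ⇒ 48 = 8P ⇒ P = 6, q = 5.
The shock moves the curves to qd = 16 - 3P and qs = 5P - 25.
Equate the new curves: 16 - 3P = 5P - 25, giving 41 = 8P, P = 5.125, q = 0.625.

5.125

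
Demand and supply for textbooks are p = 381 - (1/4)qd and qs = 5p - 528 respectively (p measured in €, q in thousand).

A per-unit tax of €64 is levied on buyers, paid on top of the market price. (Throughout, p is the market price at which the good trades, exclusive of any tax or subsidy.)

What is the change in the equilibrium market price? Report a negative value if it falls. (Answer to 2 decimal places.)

Solve the original market: 1524 - 4p = 5p - 528, hence p = 228 and q = 612.
Since buyers pay the price plus the tax, the effective demand curve becomes qd = 1268 - 4p.
Clearing the new market: 1268 - 4p = 5p - 528, so p = 1796/9 ≈ 199.5556 and q = 4228/9 ≈ 469.7778.
Δp = 199.5556 − 228 = -28.44.

-28.44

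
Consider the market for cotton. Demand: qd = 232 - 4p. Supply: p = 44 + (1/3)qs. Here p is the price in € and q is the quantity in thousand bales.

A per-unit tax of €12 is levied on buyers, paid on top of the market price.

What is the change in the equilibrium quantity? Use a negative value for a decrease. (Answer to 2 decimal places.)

-20.57

Solve the original market: 232 - 4p = 3p - 132, hence p = 52 and q = 24.
Since buyers pay the price plus the tax, the effective demand curve becomes qd = 184 - 4p.
Clearing the new market: 184 - 4p = 3p - 132, so p = 316/7 ≈ 45.1429 and q = 24/7 ≈ 3.4286.
Δq = 3.4286 − 24 = -20.57.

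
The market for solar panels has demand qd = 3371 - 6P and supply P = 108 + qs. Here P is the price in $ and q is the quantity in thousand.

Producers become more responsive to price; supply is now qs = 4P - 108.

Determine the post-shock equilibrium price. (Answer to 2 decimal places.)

Initially, 3371 - 6P = P - 108, so 3479 = 7P and P = 497, q = 389.
After the shift, demand is qd = 3371 - 6P and supply is qs = 4P - 108.
New equilibrium: 3371 - 6P = 4P - 108 ⇒ 3479 = 10P ⇒ P = 347.9, q = 1283.6.

347.90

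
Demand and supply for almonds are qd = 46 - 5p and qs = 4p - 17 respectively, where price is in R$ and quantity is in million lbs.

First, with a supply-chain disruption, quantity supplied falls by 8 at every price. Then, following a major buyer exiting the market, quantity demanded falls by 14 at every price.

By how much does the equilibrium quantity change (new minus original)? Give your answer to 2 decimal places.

-10.67

Solve the original market: 46 - 5p = 4p - 17, hence p = 7 and q = 11.
With the change applied: demand qd = 32 - 5p, supply qs = 4p - 25.
Setting them equal: 32 - 5p = 4p - 25 → 57 = 9p, so p = 19/3 ≈ 6.3333 and q = 1/3 ≈ 0.3333.
Δq = 0.3333 − 11 = -10.67.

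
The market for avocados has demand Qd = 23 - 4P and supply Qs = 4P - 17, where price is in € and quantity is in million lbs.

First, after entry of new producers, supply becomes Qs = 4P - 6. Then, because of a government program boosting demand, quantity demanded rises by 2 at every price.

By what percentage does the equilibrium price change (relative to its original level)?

Original equilibrium: 23 - 4P = 4P - 17 gives 40 = 8P, so P = 5 and Q = 3.
The new curves are Qd = 25 - 4P (demand) and Qs = 4P - 6 (supply).
Equate the new curves: 25 - 4P = 4P - 6, giving 31 = 8P, P = 3.875, Q = 9.5.
%ΔP = (3.875 − 5) / 5 × 100 = -22.5%.

-22.5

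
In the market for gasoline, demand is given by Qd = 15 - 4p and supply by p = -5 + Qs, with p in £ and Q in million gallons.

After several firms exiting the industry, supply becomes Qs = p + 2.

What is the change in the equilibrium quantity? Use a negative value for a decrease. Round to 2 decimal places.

-2.40

Initially, 15 - 4p = p + 5, so 10 = 5p and p = 2, Q = 7.
After the shift, demand is Qd = 15 - 4p and supply is Qs = p + 2.
Clearing the new market: 15 - 4p = p + 2, so p = 2.6 and Q = 4.6.
ΔQ = 4.6 − 7 = -2.40.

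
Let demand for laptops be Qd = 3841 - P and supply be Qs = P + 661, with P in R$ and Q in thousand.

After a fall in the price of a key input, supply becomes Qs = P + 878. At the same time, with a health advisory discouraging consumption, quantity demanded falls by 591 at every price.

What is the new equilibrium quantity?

Original equilibrium: 3841 - P = P + 661 gives 3180 = 2P, so P = 1590 and Q = 2251.
With the change applied: demand Qd = 3250 - P, supply Qs = P + 878.
Setting them equal: 3250 - P = P + 878 → 2372 = 2P, so P = 1186 and Q = 2064.

2064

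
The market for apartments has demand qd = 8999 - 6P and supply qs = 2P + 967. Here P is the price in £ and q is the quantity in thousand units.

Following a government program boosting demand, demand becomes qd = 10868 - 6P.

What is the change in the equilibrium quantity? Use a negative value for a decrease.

+467.25

Initially, 8999 - 6P = 2P + 967, so 8032 = 8P and P = 1004, q = 2975.
The new curves are qd = 10868 - 6P (demand) and qs = 2P + 967 (supply).
Clearing the new market: 10868 - 6P = 2P + 967, so P = 1237.625 and q = 3442.25.
Δq = 3442.25 − 2975 = +467.25.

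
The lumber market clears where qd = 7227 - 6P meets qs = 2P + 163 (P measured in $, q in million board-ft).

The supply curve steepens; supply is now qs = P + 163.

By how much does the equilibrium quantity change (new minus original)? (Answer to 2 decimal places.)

Original equilibrium: 7227 - 6P = 2P + 163 gives 7064 = 8P, so P = 883 and q = 1929.
After the shift, demand is qd = 7227 - 6P and supply is qs = P + 163.
Clearing the new market: 7227 - 6P = P + 163, so P = 7064/7 ≈ 1009.1429 and q = 8205/7 ≈ 1172.1429.
Δq = 1172.1429 − 1929 = -756.86.

-756.86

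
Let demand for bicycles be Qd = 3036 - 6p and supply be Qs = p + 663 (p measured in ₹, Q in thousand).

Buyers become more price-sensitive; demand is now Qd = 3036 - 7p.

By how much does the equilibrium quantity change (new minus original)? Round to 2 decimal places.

Solve the original market: 3036 - 6p = p + 663, hence p = 339 and Q = 1002.
The new curves are Qd = 3036 - 7p (demand) and Qs = p + 663 (supply).
Setting them equal: 3036 - 7p = p + 663 → 2373 = 8p, so p = 296.625 and Q = 959.625.
ΔQ = 959.625 − 1002 = -42.38.

-42.38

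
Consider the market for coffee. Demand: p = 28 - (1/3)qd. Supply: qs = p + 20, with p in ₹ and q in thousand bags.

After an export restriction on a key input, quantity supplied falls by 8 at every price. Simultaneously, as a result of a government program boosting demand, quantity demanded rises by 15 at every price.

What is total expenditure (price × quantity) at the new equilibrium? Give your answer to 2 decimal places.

734.06

Original equilibrium: 84 - 3p = p + 20 gives 64 = 4p, so p = 16 and q = 36.
With the change applied: demand qd = 99 - 3p, supply qs = p + 12.
Clearing the new market: 99 - 3p = p + 12, so p = 21.75 and q = 33.75.
New expenditure = 21.75 × 33.75 = 734.06.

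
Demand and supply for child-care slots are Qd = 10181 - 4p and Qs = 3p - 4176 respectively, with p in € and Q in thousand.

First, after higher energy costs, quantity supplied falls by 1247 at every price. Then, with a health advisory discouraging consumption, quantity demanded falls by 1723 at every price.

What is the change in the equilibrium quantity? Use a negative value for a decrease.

Before the shock: 10181 - 4p = 3p - 4176 ⇒ 14357 = 7p ⇒ p = 2051, Q = 1977.
The shock moves the curves to Qd = 8458 - 4p and Qs = 3p - 5423.
Clearing the new market: 8458 - 4p = 3p - 5423, so p = 1983 and Q = 526.
ΔQ = 526 − 1977 = -1451.

-1451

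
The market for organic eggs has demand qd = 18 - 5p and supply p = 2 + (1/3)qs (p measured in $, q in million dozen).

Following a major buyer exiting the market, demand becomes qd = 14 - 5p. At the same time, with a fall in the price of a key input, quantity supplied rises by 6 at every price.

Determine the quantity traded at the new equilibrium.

5.25

Before the shock: 18 - 5p = 3p - 6 ⇒ 24 = 8p ⇒ p = 3, q = 3.
With the change applied: demand qd = 14 - 5p, supply qs = 3p.
New equilibrium: 14 - 5p = 3p ⇒ 14 = 8p ⇒ p = 1.75, q = 5.25.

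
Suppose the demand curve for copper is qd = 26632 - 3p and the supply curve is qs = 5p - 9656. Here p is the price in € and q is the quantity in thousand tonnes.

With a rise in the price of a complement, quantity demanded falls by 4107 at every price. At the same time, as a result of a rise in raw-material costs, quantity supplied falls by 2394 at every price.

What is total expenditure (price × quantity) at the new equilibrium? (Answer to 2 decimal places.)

41314423.83

Solve the original market: 26632 - 3p = 5p - 9656, hence p = 4536 and q = 13024.
After the shift, demand is qd = 22525 - 3p and supply is qs = 5p - 12050.
Equate the new curves: 22525 - 3p = 5p - 12050, giving 34575 = 8p, p = 4321.875, q = 9559.375.
New expenditure = 4321.875 × 9559.375 = 41314423.83.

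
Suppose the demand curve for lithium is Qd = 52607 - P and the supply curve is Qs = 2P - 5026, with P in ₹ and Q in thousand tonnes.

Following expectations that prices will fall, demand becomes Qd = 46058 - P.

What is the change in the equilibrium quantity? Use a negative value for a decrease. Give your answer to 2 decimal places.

-4366.00

Before the shock: 52607 - P = 2P - 5026 ⇒ 57633 = 3P ⇒ P = 19211, Q = 33396.
With the change applied: demand Qd = 46058 - P, supply Qs = 2P - 5026.
Equate the new curves: 46058 - P = 2P - 5026, giving 51084 = 3P, P = 17028, Q = 29030.
ΔQ = 29030 − 33396 = -4366.00.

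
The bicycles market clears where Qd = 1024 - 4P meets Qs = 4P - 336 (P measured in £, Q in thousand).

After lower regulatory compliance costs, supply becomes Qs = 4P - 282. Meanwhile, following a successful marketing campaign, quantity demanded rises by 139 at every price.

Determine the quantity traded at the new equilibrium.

Initially, 1024 - 4P = 4P - 336, so 1360 = 8P and P = 170, Q = 344.
The shock moves the curves to Qd = 1163 - 4P and Qs = 4P - 282.
Clearing the new market: 1163 - 4P = 4P - 282, so P = 180.625 and Q = 440.5.

440.5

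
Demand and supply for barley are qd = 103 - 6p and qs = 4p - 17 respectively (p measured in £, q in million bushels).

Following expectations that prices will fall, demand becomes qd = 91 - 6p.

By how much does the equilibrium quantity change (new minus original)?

Solve the original market: 103 - 6p = 4p - 17, hence p = 12 and q = 31.
After the shift, demand is qd = 91 - 6p and supply is qs = 4p - 17.
Equate the new curves: 91 - 6p = 4p - 17, giving 108 = 10p, p = 10.8, q = 26.2.
Δq = 26.2 − 31 = -4.8.

-4.8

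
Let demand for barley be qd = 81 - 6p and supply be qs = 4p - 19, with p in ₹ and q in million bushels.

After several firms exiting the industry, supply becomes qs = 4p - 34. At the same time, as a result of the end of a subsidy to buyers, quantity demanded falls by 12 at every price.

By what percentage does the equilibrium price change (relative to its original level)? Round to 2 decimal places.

Before the shock: 81 - 6p = 4p - 19 ⇒ 100 = 10p ⇒ p = 10, q = 21.
After the shift, demand is qd = 69 - 6p and supply is qs = 4p - 34.
Clearing the new market: 69 - 6p = 4p - 34, so p = 10.3 and q = 7.2.
%Δp = (10.3 − 10) / 10 × 100 = +3.00%.

+3.00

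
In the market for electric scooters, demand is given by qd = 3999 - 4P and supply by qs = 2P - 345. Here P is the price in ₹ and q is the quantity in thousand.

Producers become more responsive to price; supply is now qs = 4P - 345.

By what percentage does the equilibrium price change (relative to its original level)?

Solve the original market: 3999 - 4P = 2P - 345, hence P = 724 and q = 1103.
The new curves are qd = 3999 - 4P (demand) and qs = 4P - 345 (supply).
Clearing the new market: 3999 - 4P = 4P - 345, so P = 543 and q = 1827.
%ΔP = (543 − 724) / 724 × 100 = -25%.

-25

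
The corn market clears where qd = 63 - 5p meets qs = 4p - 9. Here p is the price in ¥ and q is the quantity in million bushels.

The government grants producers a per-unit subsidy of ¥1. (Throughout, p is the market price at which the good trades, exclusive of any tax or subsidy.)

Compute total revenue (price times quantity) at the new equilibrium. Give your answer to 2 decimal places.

190.57

Original equilibrium: 63 - 5p = 4p - 9 gives 72 = 9p, so p = 8 and q = 23.
Since sellers receive the price plus the subsidy, the effective supply curve becomes qs = 4p - 5.
Setting them equal: 63 - 5p = 4p - 5 → 68 = 9p, so p = 68/9 ≈ 7.5556 and q = 227/9 ≈ 25.2222.
New expenditure = 7.5556 × 25.2222 = 190.57.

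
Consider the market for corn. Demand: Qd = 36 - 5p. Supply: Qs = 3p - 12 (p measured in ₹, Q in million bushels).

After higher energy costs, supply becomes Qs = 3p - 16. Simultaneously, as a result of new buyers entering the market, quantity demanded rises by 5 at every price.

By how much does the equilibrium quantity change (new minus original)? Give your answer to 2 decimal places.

-0.63

Initially, 36 - 5p = 3p - 12, so 48 = 8p and p = 6, Q = 6.
The new curves are Qd = 41 - 5p (demand) and Qs = 3p - 16 (supply).
Clearing the new market: 41 - 5p = 3p - 16, so p = 7.125 and Q = 5.375.
ΔQ = 5.375 − 6 = -0.63.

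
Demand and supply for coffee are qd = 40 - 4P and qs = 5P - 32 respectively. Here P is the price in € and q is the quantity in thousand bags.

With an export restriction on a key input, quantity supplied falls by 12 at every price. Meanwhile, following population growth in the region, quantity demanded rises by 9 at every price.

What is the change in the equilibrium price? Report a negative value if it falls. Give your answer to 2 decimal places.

Before the shock: 40 - 4P = 5P - 32 ⇒ 72 = 9P ⇒ P = 8, q = 8.
The new curves are qd = 49 - 4P (demand) and qs = 5P - 44 (supply).
New equilibrium: 49 - 4P = 5P - 44 ⇒ 93 = 9P ⇒ P = 31/3 ≈ 10.3333, q = 23/3 ≈ 7.6667.
ΔP = 10.3333 − 8 = +2.33.

+2.33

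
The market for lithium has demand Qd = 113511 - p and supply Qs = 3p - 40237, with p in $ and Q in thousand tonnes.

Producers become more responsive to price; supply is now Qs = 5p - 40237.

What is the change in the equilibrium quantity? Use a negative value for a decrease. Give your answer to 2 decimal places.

+12812.33

Original equilibrium: 113511 - p = 3p - 40237 gives 153748 = 4p, so p = 38437 and Q = 75074.
With the change applied: demand Qd = 113511 - p, supply Qs = 5p - 40237.
New equilibrium: 113511 - p = 5p - 40237 ⇒ 153748 = 6p ⇒ p = 76874/3 ≈ 25624.6667, Q = 263659/3 ≈ 87886.3333.
ΔQ = 87886.3333 − 75074 = +12812.33.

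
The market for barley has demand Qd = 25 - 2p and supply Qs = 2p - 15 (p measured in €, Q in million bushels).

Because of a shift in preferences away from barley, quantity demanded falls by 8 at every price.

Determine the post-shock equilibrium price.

Solve the original market: 25 - 2p = 2p - 15, hence p = 10 and Q = 5.
The shock moves the curves to Qd = 17 - 2p and Qs = 2p - 15.
Clearing the new market: 17 - 2p = 2p - 15, so p = 8 and Q = 1.

8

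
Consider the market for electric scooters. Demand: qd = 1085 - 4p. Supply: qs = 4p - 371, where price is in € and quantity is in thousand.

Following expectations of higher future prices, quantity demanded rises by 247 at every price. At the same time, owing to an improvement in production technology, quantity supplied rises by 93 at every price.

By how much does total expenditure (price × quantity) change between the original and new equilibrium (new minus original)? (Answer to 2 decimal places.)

Original equilibrium: 1085 - 4p = 4p - 371 gives 1456 = 8p, so p = 182 and q = 357.
The new curves are qd = 1332 - 4p (demand) and qs = 4p - 278 (supply).
New equilibrium: 1332 - 4p = 4p - 278 ⇒ 1610 = 8p ⇒ p = 201.25, q = 527.
Expenditure moves from 182×357 = 64974 to 201.25×527 = 106058.75; change = +41084.75.

+41084.75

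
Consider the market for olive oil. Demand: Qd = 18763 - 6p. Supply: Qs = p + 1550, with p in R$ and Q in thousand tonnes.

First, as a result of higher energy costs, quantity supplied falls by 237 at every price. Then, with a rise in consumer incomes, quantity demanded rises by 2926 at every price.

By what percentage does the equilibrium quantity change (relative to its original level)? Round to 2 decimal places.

+5.36

Original equilibrium: 18763 - 6p = p + 1550 gives 17213 = 7p, so p = 2459 and Q = 4009.
The new curves are Qd = 21689 - 6p (demand) and Qs = p + 1313 (supply).
Equate the new curves: 21689 - 6p = p + 1313, giving 20376 = 7p, p = 20376/7 ≈ 2910.8571, Q = 29567/7 ≈ 4223.8571.
%ΔQ = (4223.8571 − 4009) / 4009 × 100 = +5.36%.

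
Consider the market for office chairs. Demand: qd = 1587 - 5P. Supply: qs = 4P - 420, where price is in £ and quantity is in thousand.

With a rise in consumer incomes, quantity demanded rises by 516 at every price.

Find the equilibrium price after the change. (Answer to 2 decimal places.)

Before the shock: 1587 - 5P = 4P - 420 ⇒ 2007 = 9P ⇒ P = 223, q = 472.
After the shift, demand is qd = 2103 - 5P and supply is qs = 4P - 420.
Clearing the new market: 2103 - 5P = 4P - 420, so P = 841/3 ≈ 280.3333 and q = 2104/3 ≈ 701.3333.

280.33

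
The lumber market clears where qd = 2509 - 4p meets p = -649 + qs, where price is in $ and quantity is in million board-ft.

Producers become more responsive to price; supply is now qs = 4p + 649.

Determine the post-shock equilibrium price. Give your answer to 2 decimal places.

Solve the original market: 2509 - 4p = p + 649, hence p = 372 and q = 1021.
With the change applied: demand qd = 2509 - 4p, supply qs = 4p + 649.
New equilibrium: 2509 - 4p = 4p + 649 ⇒ 1860 = 8p ⇒ p = 232.5, q = 1579.

232.50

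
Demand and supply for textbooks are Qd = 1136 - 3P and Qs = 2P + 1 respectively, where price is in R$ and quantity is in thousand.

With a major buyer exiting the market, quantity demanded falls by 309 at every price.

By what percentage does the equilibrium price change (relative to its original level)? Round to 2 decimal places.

-27.22

Before the shock: 1136 - 3P = 2P + 1 ⇒ 1135 = 5P ⇒ P = 227, Q = 455.
The new curves are Qd = 827 - 3P (demand) and Qs = 2P + 1 (supply).
Setting them equal: 827 - 3P = 2P + 1 → 826 = 5P, so P = 165.2 and Q = 331.4.
%ΔP = (165.2 − 227) / 227 × 100 = -27.22%.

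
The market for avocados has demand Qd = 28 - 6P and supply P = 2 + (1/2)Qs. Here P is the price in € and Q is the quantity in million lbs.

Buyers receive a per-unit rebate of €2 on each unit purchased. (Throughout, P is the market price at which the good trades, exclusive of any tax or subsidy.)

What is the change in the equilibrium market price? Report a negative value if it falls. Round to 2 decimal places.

Initially, 28 - 6P = 2P - 4, so 32 = 8P and P = 4, Q = 4.
Since buyers' out-of-pocket price is the market price minus the rebate, the effective demand curve becomes Qd = 40 - 6P.
Equate the new curves: 40 - 6P = 2P - 4, giving 44 = 8P, P = 5.5, Q = 7.
ΔP = 5.5 − 4 = +1.50.

+1.50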